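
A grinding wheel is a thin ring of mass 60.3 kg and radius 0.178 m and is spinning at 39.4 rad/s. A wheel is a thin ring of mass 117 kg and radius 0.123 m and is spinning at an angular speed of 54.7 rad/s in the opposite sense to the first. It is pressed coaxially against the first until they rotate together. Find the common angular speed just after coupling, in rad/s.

|ω_f| ≈ 5.85 rad/s

No external torque acts about the common axis, so total angular momentum is conserved.
Moments of inertia: I_A = (60.3)(0.178)² = 1.911 kg·m²; I_B = (117)(0.123)² = 1.770 kg·m².
Taking A's sense as positive: L = (1.911)(39.4) − (1.770)(54.7) = -21.55 kg·m²·rad/s.
Combined I = 1.911 + 1.770 = 3.681 kg·m².
ω_f = L / I = -21.55 / 3.681 = -5.855 rad/s.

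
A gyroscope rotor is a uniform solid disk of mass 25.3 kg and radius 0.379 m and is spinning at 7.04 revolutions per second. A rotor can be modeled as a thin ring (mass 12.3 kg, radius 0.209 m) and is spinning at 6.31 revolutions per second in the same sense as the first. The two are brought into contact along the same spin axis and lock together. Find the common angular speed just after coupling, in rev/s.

|ω_f| ≈ 6.87 rev/s

No external torque acts about the common axis, so total angular momentum is conserved.
Moments of inertia: I_A = ½(25.3)(0.379)² = 1.817 kg·m²; I_B = (12.3)(0.209)² = 0.5373 kg·m².
Taking A's sense as positive: L = (1.817)(7.04) + (0.5373)(6.31) = 16.18 kg·m²·rev/s.
Combined I = 1.817 + 0.5373 = 2.354 kg·m².
ω_f = L / I = 16.18 / 2.354 = 6.873 rev/s.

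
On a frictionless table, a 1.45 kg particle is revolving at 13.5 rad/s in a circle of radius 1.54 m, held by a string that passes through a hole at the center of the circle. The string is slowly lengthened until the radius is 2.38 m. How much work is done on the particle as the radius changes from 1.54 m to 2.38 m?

No torque about the axis ⇒ m r₁² ω₁ = m r₂² ω₂.
ω₂ = ω₁ (r₁/r₂)² = (13.5)(1.54/2.38)² = 5.652 rad/s.
W = ΔKE = ½m(v₂² − v₁²) = -182.2 J.

W ≈ -182 J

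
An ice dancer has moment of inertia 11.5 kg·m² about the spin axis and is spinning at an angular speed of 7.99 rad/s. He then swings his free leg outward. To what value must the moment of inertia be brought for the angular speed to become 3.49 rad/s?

I₂ ≈ 26.3 kg·m²

Angular momentum about the spin axis is conserved since the torque about it is zero.
I₂ = I₁ω₁ / ω₂ = (11.5)(7.99) / (3.49) = 26.33 kg·m².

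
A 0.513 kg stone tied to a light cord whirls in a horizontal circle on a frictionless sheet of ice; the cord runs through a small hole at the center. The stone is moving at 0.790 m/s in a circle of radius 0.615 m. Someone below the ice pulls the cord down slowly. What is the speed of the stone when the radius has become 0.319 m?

The only horizontal force on the mass is along the cord (radial), so it exerts no torque about the hole and angular momentum m v r is conserved.
v₂ = v₁ r₁ / r₂ = (0.790)(0.615) / (0.319) = 1.523 m/s.

v₂ ≈ 1.52 m/s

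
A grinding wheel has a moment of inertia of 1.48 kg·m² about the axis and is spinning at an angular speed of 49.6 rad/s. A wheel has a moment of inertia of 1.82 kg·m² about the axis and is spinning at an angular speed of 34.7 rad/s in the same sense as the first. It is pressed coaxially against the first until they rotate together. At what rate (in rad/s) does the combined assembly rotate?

|ω_f| ≈ 41.4 rad/s

No external torque acts about the common axis, so total angular momentum is conserved.
Taking A's sense as positive: L = (1.480)(49.6) + (1.820)(34.7) = 136.6 kg·m²·rad/s.
Combined I = 1.480 + 1.820 = 3.300 kg·m².
ω_f = L / I = 136.6 / 3.300 = 41.38 rad/s.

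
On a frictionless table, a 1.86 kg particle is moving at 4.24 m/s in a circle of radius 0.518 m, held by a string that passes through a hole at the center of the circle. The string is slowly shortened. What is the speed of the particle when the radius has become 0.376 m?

Central (radial) force ⇒ zero torque about the center ⇒ m v r is constant.
v₂ = v₁ r₁ / r₂ = (4.24)(0.518) / (0.376) = 5.841 m/s.

v₂ ≈ 5.84 m/s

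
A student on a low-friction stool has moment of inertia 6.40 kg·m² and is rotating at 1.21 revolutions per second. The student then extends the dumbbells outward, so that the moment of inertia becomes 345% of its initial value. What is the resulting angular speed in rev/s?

No external torque acts about the spin axis, so angular momentum is conserved.
I₂ = 3.45 × 6.40 = 22.08 kg·m².
ω₂ = I₁ω₁ / I₂ = (6.400)(1.21 rev/s) / (22.08) = 0.3507 rev/s.

ω₂ ≈ 0.351 rev/s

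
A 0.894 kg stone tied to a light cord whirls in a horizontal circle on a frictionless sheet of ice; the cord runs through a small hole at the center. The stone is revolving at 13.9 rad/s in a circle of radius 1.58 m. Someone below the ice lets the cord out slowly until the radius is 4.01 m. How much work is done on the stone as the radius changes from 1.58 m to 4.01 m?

W ≈ -182 J

No torque about the axis ⇒ m r₁² ω₁ = m r₂² ω₂.
ω₂ = ω₁ (r₁/r₂)² = (13.9)(1.58/4.01)² = 2.158 rad/s.
W = ΔKE = ½m(v₂² − v₁²) = -182.1 J.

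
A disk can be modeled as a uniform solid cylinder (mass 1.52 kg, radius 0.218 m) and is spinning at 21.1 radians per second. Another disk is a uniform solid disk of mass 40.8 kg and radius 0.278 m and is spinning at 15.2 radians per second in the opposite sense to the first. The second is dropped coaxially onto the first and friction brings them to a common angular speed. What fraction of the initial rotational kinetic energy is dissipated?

fraction ≈ 0.122

The coupling torques are internal; angular momentum about the shared axis is conserved.
Moments of inertia: I_A = ½(1.52)(0.218)² = 0.03612 kg·m²; I_B = ½(40.8)(0.278)² = 1.577 kg·m².
Taking A's sense as positive: L = (0.03612)(21.1) − (1.577)(15.2) = -23.20 kg·m²·rad/s.
Combined I = 0.03612 + 1.577 = 1.613 kg·m².
ω_f = L / I = -23.20 / 1.613 = -14.39 rad/s.
KE_i = ½ΣIω² = 190.2 J; KE_f = ½(1.613)(14.39)² = 166.9 J.
Fraction dissipated = (KE_i − KE_f)/KE_i = 0.1223.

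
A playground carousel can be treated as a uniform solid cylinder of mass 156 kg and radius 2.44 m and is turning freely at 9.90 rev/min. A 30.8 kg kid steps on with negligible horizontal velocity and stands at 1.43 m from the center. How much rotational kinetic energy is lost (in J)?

No external torque acts about the center; L_before = L_after.
I_p = ½(156)(2.44)² = 464.4 kg·m².
Added inertia Σmr² = (30.8)(1.43)² = 62.98 kg·m²; I_f = 464.4 + 62.98 = 527.4 kg·m².
ω_f = I_p ω_i / I_f = (464.4)(9.90) / 527.4 = 8.718 rpm.
KE_i = ½(464.4)(1.037 rad/s)² = 249.6 J; KE_f = ½(527.4)(0.9129)² = 219.8 J.

energy lost ≈ 29.8 J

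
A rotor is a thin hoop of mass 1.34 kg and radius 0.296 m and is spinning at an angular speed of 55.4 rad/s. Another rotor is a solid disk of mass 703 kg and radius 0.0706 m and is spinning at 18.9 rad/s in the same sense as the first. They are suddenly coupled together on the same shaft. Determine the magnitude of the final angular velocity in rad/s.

|ω_f| ≈ 21.2 rad/s

No external torque acts about the common axis, so total angular momentum is conserved.
Moments of inertia: I_A = (1.34)(0.296)² = 0.1174 kg·m²; I_B = ½(703)(0.0706)² = 1.752 kg·m².
Taking A's sense as positive: L = (0.1174)(55.4) + (1.752)(18.9) = 39.62 kg·m²·rad/s.
Combined I = 0.1174 + 1.752 = 1.869 kg·m².
ω_f = L / I = 39.62 / 1.869 = 21.19 rad/s.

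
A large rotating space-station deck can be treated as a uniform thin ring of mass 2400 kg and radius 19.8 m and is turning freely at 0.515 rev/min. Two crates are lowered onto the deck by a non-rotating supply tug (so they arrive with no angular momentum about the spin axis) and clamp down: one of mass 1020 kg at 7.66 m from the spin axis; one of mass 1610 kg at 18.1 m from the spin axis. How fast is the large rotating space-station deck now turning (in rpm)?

No external torque acts about the spin axis; L_before = L_after.
I_p = (2400)(19.8)² = 9.409e+05 kg·m².
Added inertia Σmr² = (1020)(7.66)² + (1610)(18.1)² = 5.873e+05 kg·m²; I_f = 9.409e+05 + 5.873e+05 = 1.528e+06 kg·m².
ω_f = I_p ω_i / I_f = (9.409e+05)(0.515) / 1.528e+06 = 0.3171 rpm.

ω_f ≈ 0.317 rpm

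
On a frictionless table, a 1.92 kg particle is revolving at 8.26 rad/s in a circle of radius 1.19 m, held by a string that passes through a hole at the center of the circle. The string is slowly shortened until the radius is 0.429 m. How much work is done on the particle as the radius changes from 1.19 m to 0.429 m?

No torque about the axis ⇒ m r₁² ω₁ = m r₂² ω₂.
ω₂ = ω₁ (r₁/r₂)² = (8.26)(1.19/0.429)² = 63.56 rad/s.
W = ΔKE = ½m(v₂² − v₁²) = 620.9 J.

W ≈ 621 J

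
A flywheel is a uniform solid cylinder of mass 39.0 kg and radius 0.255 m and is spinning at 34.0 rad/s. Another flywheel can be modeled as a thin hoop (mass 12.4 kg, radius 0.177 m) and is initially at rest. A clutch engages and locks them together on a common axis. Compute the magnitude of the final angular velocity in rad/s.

No external torque acts about the common axis, so total angular momentum is conserved.
Moments of inertia: I_A = ½(39.0)(0.255)² = 1.268 kg·m²; I_B = (12.4)(0.177)² = 0.3885 kg·m².
Taking A's sense as positive: L = (1.268)(34.0) = 43.11 kg·m²·rad/s.
Combined I = 1.268 + 0.3885 = 1.656 kg·m².
ω_f = L / I = 43.11 / 1.656 = 26.03 rad/s.

|ω_f| ≈ 26.0 rad/s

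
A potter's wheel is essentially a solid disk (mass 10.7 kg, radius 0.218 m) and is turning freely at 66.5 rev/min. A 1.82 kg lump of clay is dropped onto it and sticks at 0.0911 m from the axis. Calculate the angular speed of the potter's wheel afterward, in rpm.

No external torque acts about the axis; L_before = L_after.
I_p = ½(10.7)(0.218)² = 0.2543 kg·m².
Added inertia Σmr² = (1.82)(0.0911)² = 0.01510 kg·m²; I_f = 0.2543 + 0.01510 = 0.2694 kg·m².
ω_f = I_p ω_i / I_f = (0.2543)(66.5) / 0.2694 = 62.77 rpm.

ω_f ≈ 62.8 rpm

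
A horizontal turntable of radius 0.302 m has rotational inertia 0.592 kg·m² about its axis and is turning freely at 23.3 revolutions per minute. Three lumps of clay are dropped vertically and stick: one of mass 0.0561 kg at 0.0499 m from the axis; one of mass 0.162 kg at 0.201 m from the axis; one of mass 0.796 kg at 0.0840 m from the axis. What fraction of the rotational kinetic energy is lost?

fraction ≈ 0.0204

No external torque acts about the axis; L_before = L_after.
Added inertia Σmr² = (0.0561)(0.0499)² + (0.162)(0.201)² + (0.796)(0.0840)² = 0.01230 kg·m²; I_f = 0.5920 + 0.01230 = 0.6043 kg·m².
ω_f = I_p ω_i / I_f = (0.5920)(23.3) / 0.6043 = 22.83 rpm.
KE_i = ½(0.5920)(2.440 rad/s)² = 1.762 J; KE_f = ½(0.6043)(2.390)² = 1.726 J.
Fraction lost = 0.02036.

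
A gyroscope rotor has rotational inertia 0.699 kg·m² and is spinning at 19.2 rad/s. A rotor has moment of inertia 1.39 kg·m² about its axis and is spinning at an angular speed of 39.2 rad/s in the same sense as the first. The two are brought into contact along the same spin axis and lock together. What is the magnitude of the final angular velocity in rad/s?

The coupling torques are internal; angular momentum about the shared axis is conserved.
Taking A's sense as positive: L = (0.6990)(19.2) + (1.390)(39.2) = 67.91 kg·m²·rad/s.
Combined I = 0.6990 + 1.390 = 2.089 kg·m².
ω_f = L / I = 67.91 / 2.089 = 32.51 rad/s.

|ω_f| ≈ 32.5 rad/s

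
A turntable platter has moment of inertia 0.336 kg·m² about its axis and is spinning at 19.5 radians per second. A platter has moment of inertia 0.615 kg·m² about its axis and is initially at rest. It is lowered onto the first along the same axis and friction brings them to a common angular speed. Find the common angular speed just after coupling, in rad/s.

|ω_f| ≈ 6.89 rad/s

The coupling torques are internal; angular momentum about the shared axis is conserved.
Taking A's sense as positive: L = (0.3360)(19.5) = 6.552 kg·m²·rad/s.
Combined I = 0.3360 + 0.6150 = 0.9510 kg·m².
ω_f = L / I = 6.552 / 0.9510 = 6.890 rad/s.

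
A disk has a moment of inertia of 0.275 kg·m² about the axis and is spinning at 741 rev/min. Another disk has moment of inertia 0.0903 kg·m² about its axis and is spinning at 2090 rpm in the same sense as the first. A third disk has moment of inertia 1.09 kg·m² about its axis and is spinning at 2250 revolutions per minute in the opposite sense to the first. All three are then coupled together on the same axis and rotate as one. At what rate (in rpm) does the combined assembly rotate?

The coupling torques are internal; angular momentum about the shared axis is conserved.
Taking A's sense as positive: L = (0.2750)(741) + (0.09030)(2090) − (1.090)(2250) = -2060 kg·m²·rpm.
Combined I = 0.2750 + 0.09030 + 1.090 = 1.455 kg·m².
ω_f = L / I = -2060 / 1.455 = -1416 rpm.

|ω_f| ≈ 1420 rpm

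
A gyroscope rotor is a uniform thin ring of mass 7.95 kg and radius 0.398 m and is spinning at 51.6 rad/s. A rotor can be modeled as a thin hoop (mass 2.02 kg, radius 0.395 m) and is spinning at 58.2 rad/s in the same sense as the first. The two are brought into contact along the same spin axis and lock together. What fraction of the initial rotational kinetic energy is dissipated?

No external torque acts about the common axis, so total angular momentum is conserved.
Moments of inertia: I_A = (7.95)(0.398)² = 1.259 kg·m²; I_B = (2.02)(0.395)² = 0.3152 kg·m².
Taking A's sense as positive: L = (1.259)(51.6) + (0.3152)(58.2) = 83.32 kg·m²·rad/s.
Combined I = 1.259 + 0.3152 = 1.574 kg·m².
ω_f = L / I = 83.32 / 1.574 = 52.92 rad/s.
KE_i = ½ΣIω² = 2210 J; KE_f = ½(1.574)(52.92)² = 2205 J.
Fraction dissipated = (KE_i − KE_f)/KE_i = 0.002484.

fraction ≈ 0.00248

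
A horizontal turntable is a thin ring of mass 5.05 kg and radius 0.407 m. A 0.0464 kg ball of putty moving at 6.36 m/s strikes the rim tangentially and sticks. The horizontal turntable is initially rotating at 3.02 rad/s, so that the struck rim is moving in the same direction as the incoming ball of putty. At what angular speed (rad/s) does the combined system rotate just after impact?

About the axle the impulsive forces during the collision are internal, so angular momentum about that axis is conserved.
I_p = (5.05)(0.407)² = 0.8365 kg·m². Taking the sense of the ball of putty's angular momentum as positive, L_{ball} = m v R = (0.0464)(6.36)(0.407) = 0.1201 kg·m²/s.
L_i = +I_p ω_p + m v R = +(0.8365)(3.02) + 0.1201 = 2.646 kg·m²/s.
After sticking, I_f = I_p + m R² = 0.8365 + (0.0464)(0.407)² = 0.8442 kg·m².
ω_f = L_i / I_f = 2.646 / 0.8442 = 3.135 rad/s.

|ω_f| ≈ 3.13 rad/s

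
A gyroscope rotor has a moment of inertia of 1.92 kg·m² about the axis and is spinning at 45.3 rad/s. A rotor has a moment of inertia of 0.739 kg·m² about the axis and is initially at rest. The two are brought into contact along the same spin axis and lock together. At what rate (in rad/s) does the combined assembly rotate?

The coupling torques are internal; angular momentum about the shared axis is conserved.
Taking A's sense as positive: L = (1.920)(45.3) = 86.98 kg·m²·rad/s.
Combined I = 1.920 + 0.7390 = 2.659 kg·m².
ω_f = L / I = 86.98 / 2.659 = 32.71 rad/s.

|ω_f| ≈ 32.7 rad/s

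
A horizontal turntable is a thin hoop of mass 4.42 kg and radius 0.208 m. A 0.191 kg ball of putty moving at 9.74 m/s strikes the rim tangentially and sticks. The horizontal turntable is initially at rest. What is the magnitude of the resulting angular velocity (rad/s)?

The axle reaction passes through the axle and exerts no torque about it; angular momentum about the axle is conserved through the impact.
I_p = (4.42)(0.208)² = 0.1912 kg·m². Taking the sense of the ball of putty's angular momentum as positive, L_{ball} = m v R = (0.191)(9.74)(0.208) = 0.3870 kg·m²/s.
L_i = 0 + 0.3870 = 0.3870 kg·m²/s.
After sticking, I_f = I_p + m R² = 0.1912 + (0.191)(0.208)² = 0.1995 kg·m².
ω_f = L_i / I_f = 0.3870 / 0.1995 = 1.940 rad/s.

|ω_f| ≈ 1.94 rad/s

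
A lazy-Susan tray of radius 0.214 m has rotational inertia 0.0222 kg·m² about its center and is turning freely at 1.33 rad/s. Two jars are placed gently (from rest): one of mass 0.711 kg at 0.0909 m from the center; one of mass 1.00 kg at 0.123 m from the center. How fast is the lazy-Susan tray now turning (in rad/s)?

No external torque acts about the center; L_before = L_after.
Added inertia Σmr² = (0.711)(0.0909)² + (1.00)(0.123)² = 0.02100 kg·m²; I_f = 0.02220 + 0.02100 = 0.04320 kg·m².
ω_f = I_p ω_i / I_f = (0.02220)(1.33) / 0.04320 = 0.6834 rad/s.

ω_f ≈ 0.683 rad/s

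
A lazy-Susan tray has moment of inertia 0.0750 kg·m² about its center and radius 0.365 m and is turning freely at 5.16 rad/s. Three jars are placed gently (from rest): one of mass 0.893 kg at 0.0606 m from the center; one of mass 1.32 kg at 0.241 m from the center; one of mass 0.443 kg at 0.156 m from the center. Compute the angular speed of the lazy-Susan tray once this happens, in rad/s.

ω_f ≈ 2.34 rad/s

The added mass arrives with no angular momentum about the center, and any external torque about the center is negligible, so the system's angular momentum is conserved.
Added inertia Σmr² = (0.893)(0.0606)² + (1.32)(0.241)² + (0.443)(0.156)² = 0.09073 kg·m²; I_f = 0.07500 + 0.09073 = 0.1657 kg·m².
ω_f = I_p ω_i / I_f = (0.07500)(5.16) / 0.1657 = 2.335 rad/s.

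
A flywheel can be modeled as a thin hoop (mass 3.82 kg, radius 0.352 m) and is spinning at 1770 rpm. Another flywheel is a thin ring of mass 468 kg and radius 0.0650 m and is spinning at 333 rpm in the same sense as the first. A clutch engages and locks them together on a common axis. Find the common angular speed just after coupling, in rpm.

|ω_f| ≈ 611 rpm

The coupling torques are internal; angular momentum about the shared axis is conserved.
Moments of inertia: I_A = (3.82)(0.352)² = 0.4733 kg·m²; I_B = (468)(0.0650)² = 1.977 kg·m².
Taking A's sense as positive: L = (0.4733)(1770) + (1.977)(333) = 1496 kg·m²·rpm.
Combined I = 0.4733 + 1.977 = 2.451 kg·m².
ω_f = L / I = 1496 / 2.451 = 610.5 rpm.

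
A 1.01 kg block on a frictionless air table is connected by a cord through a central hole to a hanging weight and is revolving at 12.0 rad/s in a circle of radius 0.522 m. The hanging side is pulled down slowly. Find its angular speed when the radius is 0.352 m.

ω₂ ≈ 26.4 rad/s

No torque about the axis ⇒ m r₁² ω₁ = m r₂² ω₂.
ω₂ = ω₁ (r₁/r₂)² = (12.0)(0.522/0.352)² = 26.39 rad/s.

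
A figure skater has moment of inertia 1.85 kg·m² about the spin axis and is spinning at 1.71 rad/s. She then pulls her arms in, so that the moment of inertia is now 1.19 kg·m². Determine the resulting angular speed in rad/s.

ω₂ ≈ 2.66 rad/s

With no external torque about the axis, L is conserved: I₁ω₁ = I₂ω₂.
ω₂ = I₁ω₁ / I₂ = (1.850)(1.71 rad/s) / (1.190) = 2.658 rad/s.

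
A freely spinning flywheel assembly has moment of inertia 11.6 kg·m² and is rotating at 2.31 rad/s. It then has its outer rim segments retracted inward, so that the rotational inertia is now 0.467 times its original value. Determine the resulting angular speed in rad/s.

No external torque acts about the spin axis, so angular momentum is conserved.
I₂ = 0.467 × 11.6 = 5.417 kg·m².
ω₂ = I₁ω₁ / I₂ = (11.60)(2.31 rad/s) / (5.417) = 4.946 rad/s.

ω₂ ≈ 4.95 rad/s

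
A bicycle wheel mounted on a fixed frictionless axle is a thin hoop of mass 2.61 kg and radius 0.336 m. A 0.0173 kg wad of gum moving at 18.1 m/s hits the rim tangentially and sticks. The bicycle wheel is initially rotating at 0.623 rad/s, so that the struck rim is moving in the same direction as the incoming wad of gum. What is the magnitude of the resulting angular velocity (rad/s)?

|ω_f| ≈ 0.974 rad/s

The axle reaction passes through the axle and exerts no torque about it; angular momentum about the axle is conserved through the impact.
I_p = (2.61)(0.336)² = 0.2947 kg·m². Taking the sense of the wad of gum's angular momentum as positive, L_{wad} = m v R = (0.0173)(18.1)(0.336) = 0.1052 kg·m²/s.
L_i = +I_p ω_p + m v R = +(0.2947)(0.623) + 0.1052 = 0.2888 kg·m²/s.
After sticking, I_f = I_p + m R² = 0.2947 + (0.0173)(0.336)² = 0.2966 kg·m².
ω_f = L_i / I_f = 0.2888 / 0.2966 = 0.9736 rad/s.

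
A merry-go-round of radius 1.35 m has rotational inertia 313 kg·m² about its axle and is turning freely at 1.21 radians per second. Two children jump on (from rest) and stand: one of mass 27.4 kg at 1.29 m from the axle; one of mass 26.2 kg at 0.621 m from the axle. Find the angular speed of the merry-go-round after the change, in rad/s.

ω_f ≈ 1.03 rad/s

The added mass arrives with no angular momentum about the axle, and any external torque about the axle is negligible, so the system's angular momentum is conserved.
Added inertia Σmr² = (27.4)(1.29)² + (26.2)(0.621)² = 55.70 kg·m²; I_f = 313.0 + 55.70 = 368.7 kg·m².
ω_f = I_p ω_i / I_f = (313.0)(1.21) / 368.7 = 1.027 rad/s.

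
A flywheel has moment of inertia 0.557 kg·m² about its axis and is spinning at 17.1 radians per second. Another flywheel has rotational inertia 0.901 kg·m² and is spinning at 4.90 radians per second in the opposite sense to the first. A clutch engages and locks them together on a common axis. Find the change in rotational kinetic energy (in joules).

ΔKE ≈ -83.3 J

No external torque acts about the common axis, so total angular momentum is conserved.
Taking A's sense as positive: L = (0.5570)(17.1) − (0.9010)(4.90) = 5.110 kg·m²·rad/s.
Combined I = 0.5570 + 0.9010 = 1.458 kg·m².
ω_f = L / I = 5.110 / 1.458 = 3.505 rad/s.
KE_i = ½ΣIω² = 92.25 J; KE_f = ½(1.458)(3.505)² = 8.954 J.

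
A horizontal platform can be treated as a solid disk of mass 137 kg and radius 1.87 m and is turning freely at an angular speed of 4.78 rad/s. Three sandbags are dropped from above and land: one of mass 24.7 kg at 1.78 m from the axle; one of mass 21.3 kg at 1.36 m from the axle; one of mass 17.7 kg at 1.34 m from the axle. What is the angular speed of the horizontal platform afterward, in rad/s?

ω_f ≈ 2.94 rad/s

No external torque acts about the axle; L_before = L_after.
I_p = ½(137)(1.87)² = 239.5 kg·m².
Added inertia Σmr² = (24.7)(1.78)² + (21.3)(1.36)² + (17.7)(1.34)² = 149.4 kg·m²; I_f = 239.5 + 149.4 = 389.0 kg·m².
ω_f = I_p ω_i / I_f = (239.5)(4.78) / 389.0 = 2.944 rad/s.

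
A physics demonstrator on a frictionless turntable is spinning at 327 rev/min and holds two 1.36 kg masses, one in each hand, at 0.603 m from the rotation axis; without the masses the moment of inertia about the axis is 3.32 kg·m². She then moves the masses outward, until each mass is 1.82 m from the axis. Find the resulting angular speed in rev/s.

No external torque acts about the spin axis, so angular momentum is conserved.
I₁ = 3.32 + 2(1.36)(0.603)² = 4.309 kg·m²; I₂ = 3.32 + 2(1.36)(1.82)² = 12.33 kg·m².
ω₂ = I₁ω₁ / I₂ = (4.309)(327 rpm) / (12.33) = 114.3 rpm = 1.905 rev/s.

ω₂ ≈ 1.90 rev/s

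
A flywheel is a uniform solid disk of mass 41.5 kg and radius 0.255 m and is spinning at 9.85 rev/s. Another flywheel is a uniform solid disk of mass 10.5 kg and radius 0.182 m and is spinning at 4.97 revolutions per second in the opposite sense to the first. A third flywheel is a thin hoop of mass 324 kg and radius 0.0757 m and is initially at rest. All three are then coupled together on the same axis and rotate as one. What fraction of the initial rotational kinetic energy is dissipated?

No external torque acts about the common axis, so total angular momentum is conserved.
Moments of inertia: I_A = ½(41.5)(0.255)² = 1.349 kg·m²; I_B = ½(10.5)(0.182)² = 0.1739 kg·m²; I_C = (324)(0.0757)² = 1.857 kg·m².
Taking A's sense as positive: L = (1.349)(9.85) − (0.1739)(4.97) = 12.43 kg·m²·rev/s.
Combined I = 1.349 + 0.1739 + 1.857 = 3.380 kg·m².
ω_f = L / I = 12.43 / 3.380 = 3.676 rev/s.
KE_i = ½ΣIω² = 2669 J; KE_f = ½(3.380)(23.10)² = 901.8 J.
Fraction dissipated = (KE_i − KE_f)/KE_i = 0.6621.

fraction ≈ 0.662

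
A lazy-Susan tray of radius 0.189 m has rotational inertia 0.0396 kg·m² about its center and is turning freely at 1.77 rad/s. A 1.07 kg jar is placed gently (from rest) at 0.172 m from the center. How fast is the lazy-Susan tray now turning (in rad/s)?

No external torque acts about the center; L_before = L_after.
Added inertia Σmr² = (1.07)(0.172)² = 0.03165 kg·m²; I_f = 0.03960 + 0.03165 = 0.07125 kg·m².
ω_f = I_p ω_i / I_f = (0.03960)(1.77) / 0.07125 = 0.9837 rad/s.

ω_f ≈ 0.984 rad/s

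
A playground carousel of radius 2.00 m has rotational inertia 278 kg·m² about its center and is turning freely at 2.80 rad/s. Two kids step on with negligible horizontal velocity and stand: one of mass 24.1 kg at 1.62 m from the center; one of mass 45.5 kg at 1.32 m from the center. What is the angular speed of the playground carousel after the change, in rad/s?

ω_f ≈ 1.85 rad/s

The added mass arrives with no angular momentum about the center, and any external torque about the center is negligible, so the system's angular momentum is conserved.
Added inertia Σmr² = (24.1)(1.62)² + (45.5)(1.32)² = 142.5 kg·m²; I_f = 278.0 + 142.5 = 420.5 kg·m².
ω_f = I_p ω_i / I_f = (278.0)(2.80) / 420.5 = 1.851 rad/s.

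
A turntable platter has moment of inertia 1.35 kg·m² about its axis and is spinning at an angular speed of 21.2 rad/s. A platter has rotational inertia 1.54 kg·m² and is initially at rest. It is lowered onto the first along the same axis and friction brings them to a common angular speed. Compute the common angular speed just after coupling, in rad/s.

The coupling torques are internal; angular momentum about the shared axis is conserved.
Taking A's sense as positive: L = (1.350)(21.2) = 28.62 kg·m²·rad/s.
Combined I = 1.350 + 1.540 = 2.890 kg·m².
ω_f = L / I = 28.62 / 2.890 = 9.903 rad/s.

|ω_f| ≈ 9.90 rad/s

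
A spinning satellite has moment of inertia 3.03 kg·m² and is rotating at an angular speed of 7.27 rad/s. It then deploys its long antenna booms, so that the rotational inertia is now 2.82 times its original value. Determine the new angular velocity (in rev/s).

With no external torque about the axis, L is conserved: I₁ω₁ = I₂ω₂.
I₂ = 2.82 × 3.03 = 8.545 kg·m².
ω₂ = I₁ω₁ / I₂ = (3.030)(7.27 rad/s) / (8.545) = 2.578 rad/s = 0.4103 rev/s.

ω₂ ≈ 0.410 rev/s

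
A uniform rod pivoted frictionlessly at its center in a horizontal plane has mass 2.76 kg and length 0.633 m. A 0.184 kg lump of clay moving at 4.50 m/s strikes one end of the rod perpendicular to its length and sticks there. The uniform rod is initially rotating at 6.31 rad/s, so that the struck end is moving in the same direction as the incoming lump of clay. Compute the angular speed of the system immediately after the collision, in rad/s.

About the pivot the impulsive forces during the collision are internal, so angular momentum about that axis is conserved.
I_p = (1/12)(2.76)(0.633)² = 0.09216 kg·m². Taking the sense of the lump of clay's angular momentum as positive, L_{lump} = m v R = (0.184)(4.50)(0.633/2) = 0.2621 kg·m²/s.
L_i = +I_p ω_p + m v R = +(0.09216)(6.31) + 0.2621 = 0.8436 kg·m²/s.
After sticking, I_f = I_p + m R² = 0.09216 + (0.184)(0.633/2)² = 0.1106 kg·m².
ω_f = L_i / I_f = 0.8436 / 0.1106 = 7.628 rad/s.

|ω_f| ≈ 7.63 rad/s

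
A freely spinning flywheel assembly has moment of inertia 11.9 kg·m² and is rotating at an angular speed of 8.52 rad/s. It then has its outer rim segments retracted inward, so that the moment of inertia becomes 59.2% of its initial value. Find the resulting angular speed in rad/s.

ω₂ ≈ 14.4 rad/s

With no external torque about the axis, L is conserved: I₁ω₁ = I₂ω₂.
I₂ = 0.592 × 11.9 = 7.045 kg·m².
ω₂ = I₁ω₁ / I₂ = (11.90)(8.52 rad/s) / (7.045) = 14.39 rad/s.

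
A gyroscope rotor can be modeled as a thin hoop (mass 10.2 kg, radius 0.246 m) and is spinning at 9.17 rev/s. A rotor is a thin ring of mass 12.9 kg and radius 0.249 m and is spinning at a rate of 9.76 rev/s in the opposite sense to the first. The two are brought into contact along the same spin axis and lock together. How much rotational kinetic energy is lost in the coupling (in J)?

ΔKE lost ≈ 2460 J

No external torque acts about the common axis, so total angular momentum is conserved.
Moments of inertia: I_A = (10.2)(0.246)² = 0.6173 kg·m²; I_B = (12.9)(0.249)² = 0.7998 kg·m².
Taking A's sense as positive: L = (0.6173)(9.17) − (0.7998)(9.76) = -2.146 kg·m²·rev/s.
Combined I = 0.6173 + 0.7998 = 1.417 kg·m².
ω_f = L / I = -2.146 / 1.417 = -1.514 rev/s.
KE_i = ½ΣIω² = 2528 J; KE_f = ½(1.417)(9.515)² = 64.14 J.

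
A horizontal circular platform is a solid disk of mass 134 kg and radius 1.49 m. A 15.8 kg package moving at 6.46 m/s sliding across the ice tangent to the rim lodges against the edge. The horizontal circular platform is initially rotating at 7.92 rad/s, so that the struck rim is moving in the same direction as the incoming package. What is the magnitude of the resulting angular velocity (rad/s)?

The axle reaction passes through the central axle and exerts no torque about it; angular momentum about the central axle is conserved through the impact.
I_p = ½(134)(1.49)² = 148.7 kg·m². Taking the sense of the package's angular momentum as positive, L_{package} = m v R = (15.8)(6.46)(1.49) = 152.1 kg·m²/s.
L_i = +I_p ω_p + m v R = +(148.7)(7.92) + 152.1 = 1330 kg·m²/s.
After sticking, I_f = I_p + m R² = 148.7 + (15.8)(1.49)² = 183.8 kg·m².
ω_f = L_i / I_f = 1330 / 183.8 = 7.236 rad/s.

|ω_f| ≈ 7.24 rad/s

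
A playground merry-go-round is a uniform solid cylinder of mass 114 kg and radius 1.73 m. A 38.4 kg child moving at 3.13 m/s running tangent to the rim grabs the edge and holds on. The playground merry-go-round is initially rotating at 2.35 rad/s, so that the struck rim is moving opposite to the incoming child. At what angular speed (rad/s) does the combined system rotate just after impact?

About the axle the impulsive forces during the collision are internal, so angular momentum about that axis is conserved.
I_p = ½(114)(1.73)² = 170.6 kg·m². Taking the sense of the child's angular momentum as positive, L_{child} = m v R = (38.4)(3.13)(1.73) = 207.9 kg·m²/s.
L_i = −I_p ω_p + m v R = −(170.6)(2.35) + 207.9 = -193.0 kg·m²/s.
After sticking, I_f = I_p + m R² = 170.6 + (38.4)(1.73)² = 285.5 kg·m².
ω_f = L_i / I_f = -193.0 / 285.5 = -0.6758 rad/s.

|ω_f| ≈ 0.676 rad/s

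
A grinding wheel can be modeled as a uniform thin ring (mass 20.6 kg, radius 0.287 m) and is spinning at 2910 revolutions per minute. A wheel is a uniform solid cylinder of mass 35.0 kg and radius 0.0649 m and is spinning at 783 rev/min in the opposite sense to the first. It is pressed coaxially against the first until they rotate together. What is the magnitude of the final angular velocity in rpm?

The coupling torques are internal; angular momentum about the shared axis is conserved.
Moments of inertia: I_A = (20.6)(0.287)² = 1.697 kg·m²; I_B = ½(35.0)(0.0649)² = 0.07371 kg·m².
Taking A's sense as positive: L = (1.697)(2910) − (0.07371)(783) = 4880 kg·m²·rpm.
Combined I = 1.697 + 0.07371 = 1.771 kg·m².
ω_f = L / I = 4880 / 1.771 = 2756 rpm.

|ω_f| ≈ 2760 rpm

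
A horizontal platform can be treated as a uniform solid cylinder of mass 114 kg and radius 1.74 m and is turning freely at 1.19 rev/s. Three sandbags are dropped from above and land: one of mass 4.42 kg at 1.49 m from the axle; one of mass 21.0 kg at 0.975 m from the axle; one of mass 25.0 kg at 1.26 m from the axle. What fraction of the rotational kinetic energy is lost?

fraction ≈ 0.287

The added mass arrives with no angular momentum about the axle, and any external torque about the axle is negligible, so the system's angular momentum is conserved.
I_p = ½(114)(1.74)² = 172.6 kg·m².
Added inertia Σmr² = (4.42)(1.49)² + (21.0)(0.975)² + (25.0)(1.26)² = 69.47 kg·m²; I_f = 172.6 + 69.47 = 242.0 kg·m².
ω_f = I_p ω_i / I_f = (172.6)(1.19) / 242.0 = 0.8485 rev/s.
KE_i = ½(172.6)(7.477 rad/s)² = 4824 J; KE_f = ½(242.0)(5.331)² = 3439 J.
Fraction lost = 0.2870.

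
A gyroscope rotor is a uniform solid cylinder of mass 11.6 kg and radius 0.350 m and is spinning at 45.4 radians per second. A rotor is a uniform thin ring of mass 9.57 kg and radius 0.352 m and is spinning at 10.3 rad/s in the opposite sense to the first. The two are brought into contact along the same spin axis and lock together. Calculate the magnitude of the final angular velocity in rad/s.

The coupling torques are internal; angular momentum about the shared axis is conserved.
Moments of inertia: I_A = ½(11.6)(0.350)² = 0.7105 kg·m²; I_B = (9.57)(0.352)² = 1.186 kg·m².
Taking A's sense as positive: L = (0.7105)(45.4) − (1.186)(10.3) = 20.04 kg·m²·rad/s.
Combined I = 0.7105 + 1.186 = 1.896 kg·m².
ω_f = L / I = 20.04 / 1.896 = 10.57 rad/s.

|ω_f| ≈ 10.6 rad/s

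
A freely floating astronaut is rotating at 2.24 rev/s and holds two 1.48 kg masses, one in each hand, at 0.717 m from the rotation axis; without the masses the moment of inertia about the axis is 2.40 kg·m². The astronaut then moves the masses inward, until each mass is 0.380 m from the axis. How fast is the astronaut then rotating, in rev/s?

ω₂ ≈ 3.11 rev/s

No external torque acts about the spin axis, so angular momentum is conserved.
I₁ = 2.40 + 2(1.48)(0.717)² = 3.922 kg·m²; I₂ = 2.40 + 2(1.48)(0.380)² = 2.827 kg·m².
ω₂ = I₁ω₁ / I₂ = (3.922)(2.24 rev/s) / (2.827) = 3.107 rev/s.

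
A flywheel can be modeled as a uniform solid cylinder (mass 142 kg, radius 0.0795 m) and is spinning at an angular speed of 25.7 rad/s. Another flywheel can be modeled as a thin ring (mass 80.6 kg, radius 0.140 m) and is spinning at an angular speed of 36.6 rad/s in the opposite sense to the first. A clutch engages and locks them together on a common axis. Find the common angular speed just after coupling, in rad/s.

The coupling torques are internal; angular momentum about the shared axis is conserved.
Moments of inertia: I_A = ½(142)(0.0795)² = 0.4487 kg·m²; I_B = (80.6)(0.140)² = 1.580 kg·m².
Taking A's sense as positive: L = (0.4487)(25.7) − (1.580)(36.6) = -46.29 kg·m²·rad/s.
Combined I = 0.4487 + 1.580 = 2.028 kg·m².
ω_f = L / I = -46.29 / 2.028 = -22.82 rad/s.

|ω_f| ≈ 22.8 rad/s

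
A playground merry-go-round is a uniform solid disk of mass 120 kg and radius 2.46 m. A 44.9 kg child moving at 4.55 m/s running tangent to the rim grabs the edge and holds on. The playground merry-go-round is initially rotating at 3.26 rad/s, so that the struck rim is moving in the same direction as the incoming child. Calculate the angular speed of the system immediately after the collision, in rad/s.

|ω_f| ≈ 2.66 rad/s

The axle reaction passes through the axle and exerts no torque about it; angular momentum about the axle is conserved through the impact.
I_p = ½(120)(2.46)² = 363.1 kg·m². Taking the sense of the child's angular momentum as positive, L_{child} = m v R = (44.9)(4.55)(2.46) = 502.6 kg·m²/s.
L_i = +I_p ω_p + m v R = +(363.1)(3.26) + 502.6 = 1686 kg·m²/s.
After sticking, I_f = I_p + m R² = 363.1 + (44.9)(2.46)² = 634.8 kg·m².
ω_f = L_i / I_f = 1686 / 634.8 = 2.656 rad/s.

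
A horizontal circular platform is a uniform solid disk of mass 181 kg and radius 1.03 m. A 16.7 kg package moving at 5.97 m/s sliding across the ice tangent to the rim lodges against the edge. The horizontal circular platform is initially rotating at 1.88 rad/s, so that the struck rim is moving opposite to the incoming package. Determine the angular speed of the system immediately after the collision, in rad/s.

About the central axle the impulsive forces during the collision are internal, so angular momentum about that axis is conserved.
I_p = ½(181)(1.03)² = 96.01 kg·m². Taking the sense of the package's angular momentum as positive, L_{package} = m v R = (16.7)(5.97)(1.03) = 102.7 kg·m²/s.
L_i = −I_p ω_p + m v R = −(96.01)(1.88) + 102.7 = -77.81 kg·m²/s.
After sticking, I_f = I_p + m R² = 96.01 + (16.7)(1.03)² = 113.7 kg·m².
ω_f = L_i / I_f = -77.81 / 113.7 = -0.6842 rad/s.

|ω_f| ≈ 0.684 rad/s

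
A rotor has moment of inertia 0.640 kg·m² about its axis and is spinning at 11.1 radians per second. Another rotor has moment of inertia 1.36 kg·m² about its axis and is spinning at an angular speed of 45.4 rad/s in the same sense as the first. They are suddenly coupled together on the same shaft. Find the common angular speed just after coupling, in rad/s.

The coupling torques are internal; angular momentum about the shared axis is conserved.
Taking A's sense as positive: L = (0.6400)(11.1) + (1.360)(45.4) = 68.85 kg·m²·rad/s.
Combined I = 0.6400 + 1.360 = 2.000 kg·m².
ω_f = L / I = 68.85 / 2.000 = 34.42 rad/s.

|ω_f| ≈ 34.4 rad/s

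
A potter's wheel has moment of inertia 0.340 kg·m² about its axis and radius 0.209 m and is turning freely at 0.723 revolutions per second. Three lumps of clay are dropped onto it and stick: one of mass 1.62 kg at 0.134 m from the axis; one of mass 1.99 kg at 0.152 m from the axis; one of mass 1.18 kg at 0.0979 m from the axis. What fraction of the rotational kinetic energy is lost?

fraction ≈ 0.203

No external torque acts about the axis; L_before = L_after.
Added inertia Σmr² = (1.62)(0.134)² + (1.99)(0.152)² + (1.18)(0.0979)² = 0.08638 kg·m²; I_f = 0.3400 + 0.08638 = 0.4264 kg·m².
ω_f = I_p ω_i / I_f = (0.3400)(0.723) / 0.4264 = 0.5765 rev/s.
KE_i = ½(0.3400)(4.543 rad/s)² = 3.508 J; KE_f = ½(0.4264)(3.622)² = 2.798 J.
Fraction lost = 0.2026.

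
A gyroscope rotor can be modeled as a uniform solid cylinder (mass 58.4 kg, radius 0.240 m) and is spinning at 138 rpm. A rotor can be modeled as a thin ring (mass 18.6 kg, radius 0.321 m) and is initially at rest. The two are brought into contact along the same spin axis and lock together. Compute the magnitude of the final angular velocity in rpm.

|ω_f| ≈ 64.5 rpm

The coupling torques are internal; angular momentum about the shared axis is conserved.
Moments of inertia: I_A = ½(58.4)(0.240)² = 1.682 kg·m²; I_B = (18.6)(0.321)² = 1.917 kg·m².
Taking A's sense as positive: L = (1.682)(138) = 232.1 kg·m²·rpm.
Combined I = 1.682 + 1.917 = 3.598 kg·m².
ω_f = L / I = 232.1 / 3.598 = 64.50 rpm.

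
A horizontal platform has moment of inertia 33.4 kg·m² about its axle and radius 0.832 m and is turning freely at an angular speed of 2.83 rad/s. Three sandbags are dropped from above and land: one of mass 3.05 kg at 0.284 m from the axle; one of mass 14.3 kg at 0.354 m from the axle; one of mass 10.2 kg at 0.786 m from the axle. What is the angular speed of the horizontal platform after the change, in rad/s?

ω_f ≈ 2.26 rad/s

No external torque acts about the axle; L_before = L_after.
Added inertia Σmr² = (3.05)(0.284)² + (14.3)(0.354)² + (10.2)(0.786)² = 8.340 kg·m²; I_f = 33.40 + 8.340 = 41.74 kg·m².
ω_f = I_p ω_i / I_f = (33.40)(2.83) / 41.74 = 2.265 rad/s.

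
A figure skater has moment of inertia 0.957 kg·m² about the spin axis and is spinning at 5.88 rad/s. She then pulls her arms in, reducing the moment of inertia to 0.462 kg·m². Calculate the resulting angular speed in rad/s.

ω₂ ≈ 12.2 rad/s

No external torque acts about the spin axis, so angular momentum is conserved.
ω₂ = I₁ω₁ / I₂ = (0.9570)(5.88 rad/s) / (0.4620) = 12.18 rad/s.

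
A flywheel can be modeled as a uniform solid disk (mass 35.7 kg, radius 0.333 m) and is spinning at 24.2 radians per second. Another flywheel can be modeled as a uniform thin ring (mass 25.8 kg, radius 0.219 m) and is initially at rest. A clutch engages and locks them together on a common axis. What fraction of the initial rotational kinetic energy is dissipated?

fraction ≈ 0.385

No external torque acts about the common axis, so total angular momentum is conserved.
Moments of inertia: I_A = ½(35.7)(0.333)² = 1.979 kg·m²; I_B = (25.8)(0.219)² = 1.237 kg·m².
Taking A's sense as positive: L = (1.979)(24.2) = 47.90 kg·m²·rad/s.
Combined I = 1.979 + 1.237 = 3.217 kg·m².
ω_f = L / I = 47.90 / 3.217 = 14.89 rad/s.
KE_i = ½ΣIω² = 579.6 J; KE_f = ½(3.217)(14.89)² = 356.6 J.
Fraction dissipated = (KE_i − KE_f)/KE_i = 0.3847.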